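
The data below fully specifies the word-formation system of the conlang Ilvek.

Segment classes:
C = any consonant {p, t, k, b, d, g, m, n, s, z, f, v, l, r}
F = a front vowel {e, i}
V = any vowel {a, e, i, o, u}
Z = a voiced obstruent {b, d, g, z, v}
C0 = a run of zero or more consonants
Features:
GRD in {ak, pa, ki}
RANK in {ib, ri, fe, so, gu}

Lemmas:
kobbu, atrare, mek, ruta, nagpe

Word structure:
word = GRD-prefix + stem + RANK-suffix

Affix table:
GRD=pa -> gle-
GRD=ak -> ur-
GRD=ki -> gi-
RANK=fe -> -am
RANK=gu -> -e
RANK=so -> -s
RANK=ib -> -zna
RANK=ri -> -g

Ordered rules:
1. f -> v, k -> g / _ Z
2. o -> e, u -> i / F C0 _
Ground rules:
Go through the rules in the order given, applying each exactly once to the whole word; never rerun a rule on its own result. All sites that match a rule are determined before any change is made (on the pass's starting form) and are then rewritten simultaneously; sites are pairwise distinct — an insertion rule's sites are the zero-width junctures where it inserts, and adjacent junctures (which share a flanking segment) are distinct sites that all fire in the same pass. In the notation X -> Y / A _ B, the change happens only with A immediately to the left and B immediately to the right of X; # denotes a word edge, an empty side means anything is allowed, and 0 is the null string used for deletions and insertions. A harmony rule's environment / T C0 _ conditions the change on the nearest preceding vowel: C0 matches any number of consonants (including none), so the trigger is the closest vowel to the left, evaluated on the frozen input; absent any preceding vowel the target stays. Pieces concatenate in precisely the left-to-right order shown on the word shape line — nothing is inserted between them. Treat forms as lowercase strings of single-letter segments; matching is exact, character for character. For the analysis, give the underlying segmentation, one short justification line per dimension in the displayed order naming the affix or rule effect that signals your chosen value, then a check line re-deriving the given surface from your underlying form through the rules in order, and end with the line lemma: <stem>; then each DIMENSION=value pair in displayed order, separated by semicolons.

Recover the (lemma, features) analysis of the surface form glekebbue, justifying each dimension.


underlying: gle-kobbu-e
GRD=pa - signalled by the affix gle-
RANK=gu - signalled by the affix -e
check: glekobbue -> glekobbue -> glekebbue
lemma: kobbu; GRD=pa; RANK=gu


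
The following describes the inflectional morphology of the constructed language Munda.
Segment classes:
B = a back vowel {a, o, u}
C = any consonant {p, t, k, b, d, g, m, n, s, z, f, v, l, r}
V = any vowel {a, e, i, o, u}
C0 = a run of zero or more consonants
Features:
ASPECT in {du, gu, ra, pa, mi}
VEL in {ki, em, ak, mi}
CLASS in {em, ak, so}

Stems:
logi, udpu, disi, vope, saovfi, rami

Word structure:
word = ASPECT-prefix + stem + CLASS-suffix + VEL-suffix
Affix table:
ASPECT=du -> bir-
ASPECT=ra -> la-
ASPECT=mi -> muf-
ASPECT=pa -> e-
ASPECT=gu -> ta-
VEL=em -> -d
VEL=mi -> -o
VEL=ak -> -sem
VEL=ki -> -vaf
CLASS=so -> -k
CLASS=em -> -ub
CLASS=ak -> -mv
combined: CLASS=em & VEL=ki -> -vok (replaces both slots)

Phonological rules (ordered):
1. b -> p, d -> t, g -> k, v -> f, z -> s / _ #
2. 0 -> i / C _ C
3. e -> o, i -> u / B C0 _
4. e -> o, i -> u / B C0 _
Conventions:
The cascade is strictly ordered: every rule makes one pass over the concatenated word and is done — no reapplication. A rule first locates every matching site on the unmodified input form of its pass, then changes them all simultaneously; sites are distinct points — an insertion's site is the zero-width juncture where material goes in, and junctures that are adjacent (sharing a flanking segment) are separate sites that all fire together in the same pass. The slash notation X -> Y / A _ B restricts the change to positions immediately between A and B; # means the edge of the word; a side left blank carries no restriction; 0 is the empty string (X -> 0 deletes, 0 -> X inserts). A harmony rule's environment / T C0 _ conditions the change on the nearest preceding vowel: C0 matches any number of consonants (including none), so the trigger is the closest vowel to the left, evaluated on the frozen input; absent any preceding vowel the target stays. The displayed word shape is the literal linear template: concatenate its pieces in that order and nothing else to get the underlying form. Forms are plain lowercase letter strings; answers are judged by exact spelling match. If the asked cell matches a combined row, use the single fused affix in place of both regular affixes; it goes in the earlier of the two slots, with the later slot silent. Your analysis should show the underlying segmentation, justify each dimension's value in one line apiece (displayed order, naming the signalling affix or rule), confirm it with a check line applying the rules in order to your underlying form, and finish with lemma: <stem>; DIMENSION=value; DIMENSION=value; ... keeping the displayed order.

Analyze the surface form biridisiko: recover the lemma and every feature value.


underlying: bir-disi-k-o
ASPECT=du - signalled by the affix bir-
VEL=mi - signalled by the affix -o
CLASS=so - signalled by the affix -k
check: birdisiko -> birdisiko -> biridisiko -> biridisiko -> biridisiko
lemma: disi; ASPECT=du; VEL=mi; CLASS=so


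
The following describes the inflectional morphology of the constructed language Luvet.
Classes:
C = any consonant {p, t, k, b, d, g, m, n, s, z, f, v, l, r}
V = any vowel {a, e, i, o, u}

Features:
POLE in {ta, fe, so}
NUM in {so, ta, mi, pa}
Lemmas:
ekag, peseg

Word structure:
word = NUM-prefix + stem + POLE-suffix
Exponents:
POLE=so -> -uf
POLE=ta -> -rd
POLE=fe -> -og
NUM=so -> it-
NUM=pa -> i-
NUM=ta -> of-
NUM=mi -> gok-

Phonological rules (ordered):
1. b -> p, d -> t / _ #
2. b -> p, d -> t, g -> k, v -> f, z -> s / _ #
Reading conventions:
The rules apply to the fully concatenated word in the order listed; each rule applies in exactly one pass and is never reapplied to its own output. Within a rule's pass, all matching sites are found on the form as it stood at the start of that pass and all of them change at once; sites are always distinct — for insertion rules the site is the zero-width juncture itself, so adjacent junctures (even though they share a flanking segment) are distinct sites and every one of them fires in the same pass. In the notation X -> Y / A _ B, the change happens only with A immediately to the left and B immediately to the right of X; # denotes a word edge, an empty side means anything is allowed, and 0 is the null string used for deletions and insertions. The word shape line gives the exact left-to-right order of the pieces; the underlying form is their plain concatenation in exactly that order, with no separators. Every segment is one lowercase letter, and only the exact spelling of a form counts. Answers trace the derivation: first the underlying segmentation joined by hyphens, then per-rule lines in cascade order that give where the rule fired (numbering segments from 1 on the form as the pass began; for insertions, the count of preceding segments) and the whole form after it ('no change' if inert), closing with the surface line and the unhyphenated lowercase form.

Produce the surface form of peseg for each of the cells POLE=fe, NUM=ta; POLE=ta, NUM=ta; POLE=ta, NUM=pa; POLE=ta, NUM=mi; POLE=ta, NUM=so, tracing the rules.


cell POLE=fe, NUM=ta:
underlying: of-peseg-og
1. b -> p, d -> t / _ #: no change
2. b -> p, d -> t, g -> k, v -> f, z -> s / _ #: fires at position(s) 9: ofpesegok
surface: ofpesegok

cell POLE=ta, NUM=ta:
underlying: of-peseg-rd
1. b -> p, d -> t / _ #: fires at position(s) 9: ofpesegrt
2. b -> p, d -> t, g -> k, v -> f, z -> s / _ #: no change
surface: ofpesegrt

cell POLE=ta, NUM=pa:
underlying: i-peseg-rd
1. b -> p, d -> t / _ #: fires at position(s) 8: ipesegrt
2. b -> p, d -> t, g -> k, v -> f, z -> s / _ #: no change
surface: ipesegrt

cell POLE=ta, NUM=mi:
underlying: gok-peseg-rd
1. b -> p, d -> t / _ #: fires at position(s) 10: gokpesegrt
2. b -> p, d -> t, g -> k, v -> f, z -> s / _ #: no change
surface: gokpesegrt

cell POLE=ta, NUM=so:
underlying: it-peseg-rd
1. b -> p, d -> t / _ #: fires at position(s) 9: itpesegrt
2. b -> p, d -> t, g -> k, v -> f, z -> s / _ #: no change
surface: itpesegrt


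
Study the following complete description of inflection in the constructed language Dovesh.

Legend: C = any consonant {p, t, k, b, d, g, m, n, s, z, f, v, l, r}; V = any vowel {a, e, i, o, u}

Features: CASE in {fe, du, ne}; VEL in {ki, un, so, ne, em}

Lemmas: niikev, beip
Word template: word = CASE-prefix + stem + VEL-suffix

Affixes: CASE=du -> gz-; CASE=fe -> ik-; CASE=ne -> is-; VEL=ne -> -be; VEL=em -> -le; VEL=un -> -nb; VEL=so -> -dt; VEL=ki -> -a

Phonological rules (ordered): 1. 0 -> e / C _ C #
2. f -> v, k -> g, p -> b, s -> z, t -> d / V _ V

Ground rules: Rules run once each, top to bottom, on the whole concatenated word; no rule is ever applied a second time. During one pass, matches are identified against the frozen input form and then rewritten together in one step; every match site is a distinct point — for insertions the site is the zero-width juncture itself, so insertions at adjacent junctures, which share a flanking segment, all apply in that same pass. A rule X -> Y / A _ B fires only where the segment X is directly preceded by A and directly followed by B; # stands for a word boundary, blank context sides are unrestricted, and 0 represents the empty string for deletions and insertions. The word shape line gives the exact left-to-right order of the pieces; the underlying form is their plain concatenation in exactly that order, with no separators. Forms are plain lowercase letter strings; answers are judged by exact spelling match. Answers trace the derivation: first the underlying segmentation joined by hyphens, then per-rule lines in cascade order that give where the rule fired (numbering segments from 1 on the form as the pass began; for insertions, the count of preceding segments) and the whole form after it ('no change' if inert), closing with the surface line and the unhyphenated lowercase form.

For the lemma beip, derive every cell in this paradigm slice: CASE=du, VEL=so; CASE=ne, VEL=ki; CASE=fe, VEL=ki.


cell CASE=du, VEL=so:
underlying: gz-beip-dt
1. 0 -> e / C _ C #: inserts after position(s) 7: gzbeipdet
2. f -> v, k -> g, p -> b, s -> z, t -> d / V _ V: no change
surface: gzbeipdet

cell CASE=ne, VEL=ki:
underlying: is-beip-a
1. 0 -> e / C _ C #: no change
2. f -> v, k -> g, p -> b, s -> z, t -> d / V _ V: fires at position(s) 6: isbeiba
surface: isbeiba

cell CASE=fe, VEL=ki:
underlying: ik-beip-a
1. 0 -> e / C _ C #: no change
2. f -> v, k -> g, p -> b, s -> z, t -> d / V _ V: fires at position(s) 6: ikbeiba
surface: ikbeiba


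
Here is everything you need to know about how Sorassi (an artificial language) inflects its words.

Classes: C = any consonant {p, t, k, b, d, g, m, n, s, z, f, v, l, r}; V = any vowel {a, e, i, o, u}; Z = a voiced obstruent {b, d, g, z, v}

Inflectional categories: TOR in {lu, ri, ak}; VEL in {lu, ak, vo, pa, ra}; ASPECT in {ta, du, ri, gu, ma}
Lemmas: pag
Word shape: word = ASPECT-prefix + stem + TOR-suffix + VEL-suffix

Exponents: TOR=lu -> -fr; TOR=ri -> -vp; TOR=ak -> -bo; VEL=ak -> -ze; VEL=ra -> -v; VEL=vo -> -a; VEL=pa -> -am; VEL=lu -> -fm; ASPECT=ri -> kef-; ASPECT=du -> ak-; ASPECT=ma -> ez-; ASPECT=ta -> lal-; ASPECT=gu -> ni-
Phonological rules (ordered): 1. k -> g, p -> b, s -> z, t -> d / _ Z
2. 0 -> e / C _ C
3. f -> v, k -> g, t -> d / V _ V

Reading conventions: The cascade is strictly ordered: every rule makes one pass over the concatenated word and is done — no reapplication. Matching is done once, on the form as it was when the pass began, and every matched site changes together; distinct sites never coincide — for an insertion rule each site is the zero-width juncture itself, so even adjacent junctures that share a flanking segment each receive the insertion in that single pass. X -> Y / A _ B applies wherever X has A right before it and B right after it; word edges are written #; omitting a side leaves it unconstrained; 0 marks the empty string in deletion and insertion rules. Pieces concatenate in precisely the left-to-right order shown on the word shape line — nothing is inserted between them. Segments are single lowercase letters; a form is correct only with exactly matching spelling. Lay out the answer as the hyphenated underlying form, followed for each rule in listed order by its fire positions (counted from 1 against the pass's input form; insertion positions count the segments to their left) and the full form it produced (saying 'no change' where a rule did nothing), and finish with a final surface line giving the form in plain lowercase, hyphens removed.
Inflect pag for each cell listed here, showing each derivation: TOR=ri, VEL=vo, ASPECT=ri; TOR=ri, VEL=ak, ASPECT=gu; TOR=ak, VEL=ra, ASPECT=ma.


cell TOR=ri, VEL=vo, ASPECT=ri:
underlying: kef-pag-vp-a
1. k -> g, p -> b, s -> z, t -> d / _ Z: no change
2. 0 -> e / C _ C: inserts after position(s) 3, 6, 7: kefepagevepa
3. f -> v, k -> g, t -> d / V _ V: fires at position(s) 3: kevepagevepa
surface: kevepagevepa

cell TOR=ri, VEL=ak, ASPECT=gu:
underlying: ni-pag-vp-ze
1. k -> g, p -> b, s -> z, t -> d / _ Z: fires at position(s) 7: nipagvbze
2. 0 -> e / C _ C: inserts after position(s) 5, 6, 7: nipagevebeze
3. f -> v, k -> g, t -> d / V _ V: no change
surface: nipagevebeze

cell TOR=ak, VEL=ra, ASPECT=ma:
underlying: ez-pag-bo-v
1. k -> g, p -> b, s -> z, t -> d / _ Z: no change
2. 0 -> e / C _ C: inserts after position(s) 2, 5: ezepagebov
3. f -> v, k -> g, t -> d / V _ V: no change
surface: ezepagebov


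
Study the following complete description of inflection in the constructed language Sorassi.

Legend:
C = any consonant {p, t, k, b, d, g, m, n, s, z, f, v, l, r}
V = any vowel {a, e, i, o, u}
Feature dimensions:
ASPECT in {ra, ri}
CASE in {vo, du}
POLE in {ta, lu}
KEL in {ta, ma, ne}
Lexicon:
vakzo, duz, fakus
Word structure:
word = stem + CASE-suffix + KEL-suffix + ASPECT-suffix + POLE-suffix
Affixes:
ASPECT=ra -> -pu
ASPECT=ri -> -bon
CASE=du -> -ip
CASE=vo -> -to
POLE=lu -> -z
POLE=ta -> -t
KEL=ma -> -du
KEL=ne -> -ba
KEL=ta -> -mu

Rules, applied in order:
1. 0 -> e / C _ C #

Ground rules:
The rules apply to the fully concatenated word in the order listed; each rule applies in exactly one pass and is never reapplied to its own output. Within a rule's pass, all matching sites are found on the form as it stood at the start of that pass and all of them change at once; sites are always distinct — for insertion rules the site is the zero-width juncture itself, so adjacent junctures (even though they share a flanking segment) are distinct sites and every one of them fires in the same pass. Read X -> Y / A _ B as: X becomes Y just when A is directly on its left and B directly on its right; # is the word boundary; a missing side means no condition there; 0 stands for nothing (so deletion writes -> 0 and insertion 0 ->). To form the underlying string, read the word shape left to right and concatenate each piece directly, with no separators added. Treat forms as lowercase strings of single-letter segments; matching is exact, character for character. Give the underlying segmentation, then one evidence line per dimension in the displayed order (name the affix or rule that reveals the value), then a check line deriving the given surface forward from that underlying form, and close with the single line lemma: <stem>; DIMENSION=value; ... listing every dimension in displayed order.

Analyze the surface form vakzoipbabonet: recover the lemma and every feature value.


underlying: vakzo-ip-ba-bon-t
ASPECT=ri - signalled by the affix -bon
CASE=du - signalled by the affix -ip
POLE=ta - signalled by the affix -t
KEL=ne - signalled by the affix -ba
check: vakzoipbabont -> vakzoipbabonet
lemma: vakzo; ASPECT=ri; CASE=du; POLE=ta; KEL=ne


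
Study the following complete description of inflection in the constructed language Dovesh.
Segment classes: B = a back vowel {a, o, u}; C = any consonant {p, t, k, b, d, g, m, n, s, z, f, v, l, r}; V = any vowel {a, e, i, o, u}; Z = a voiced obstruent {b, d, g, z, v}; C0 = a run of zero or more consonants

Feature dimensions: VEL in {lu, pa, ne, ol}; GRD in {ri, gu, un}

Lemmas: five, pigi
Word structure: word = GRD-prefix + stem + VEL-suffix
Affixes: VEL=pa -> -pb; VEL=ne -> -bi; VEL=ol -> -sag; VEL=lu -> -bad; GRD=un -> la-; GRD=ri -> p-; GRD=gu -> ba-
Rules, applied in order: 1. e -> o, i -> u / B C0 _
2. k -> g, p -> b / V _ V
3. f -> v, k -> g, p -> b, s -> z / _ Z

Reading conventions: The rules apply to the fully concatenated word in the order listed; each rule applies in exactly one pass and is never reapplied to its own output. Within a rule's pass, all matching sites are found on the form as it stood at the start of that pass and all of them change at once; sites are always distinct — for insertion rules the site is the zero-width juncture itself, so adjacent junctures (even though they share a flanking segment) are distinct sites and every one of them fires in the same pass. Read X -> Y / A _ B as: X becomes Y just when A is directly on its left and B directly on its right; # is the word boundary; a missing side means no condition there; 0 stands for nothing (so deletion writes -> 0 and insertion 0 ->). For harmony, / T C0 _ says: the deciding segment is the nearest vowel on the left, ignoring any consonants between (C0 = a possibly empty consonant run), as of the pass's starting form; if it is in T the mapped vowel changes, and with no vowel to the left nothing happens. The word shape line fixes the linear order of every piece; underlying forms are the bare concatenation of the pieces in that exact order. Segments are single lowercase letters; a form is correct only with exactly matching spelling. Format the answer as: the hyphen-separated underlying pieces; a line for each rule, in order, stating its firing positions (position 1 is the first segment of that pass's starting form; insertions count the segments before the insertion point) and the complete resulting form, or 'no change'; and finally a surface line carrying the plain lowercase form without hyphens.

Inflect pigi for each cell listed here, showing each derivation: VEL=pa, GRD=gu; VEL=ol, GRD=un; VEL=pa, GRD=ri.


cell VEL=pa, GRD=gu:
underlying: ba-pigi-pb
1. e -> o, i -> u / B C0 _: fires at position(s) 4: bapugipb
2. k -> g, p -> b / V _ V: fires at position(s) 3: babugipb
3. f -> v, k -> g, p -> b, s -> z / _ Z: fires at position(s) 7: babugibb
surface: babugibb

cell VEL=ol, GRD=un:
underlying: la-pigi-sag
1. e -> o, i -> u / B C0 _: fires at position(s) 4: lapugisag
2. k -> g, p -> b / V _ V: fires at position(s) 3: labugisag
3. f -> v, k -> g, p -> b, s -> z / _ Z: no change
surface: labugisag

cell VEL=pa, GRD=ri:
underlying: p-pigi-pb
1. e -> o, i -> u / B C0 _: no change
2. k -> g, p -> b / V _ V: no change
3. f -> v, k -> g, p -> b, s -> z / _ Z: fires at position(s) 6: ppigibb
surface: ppigibb


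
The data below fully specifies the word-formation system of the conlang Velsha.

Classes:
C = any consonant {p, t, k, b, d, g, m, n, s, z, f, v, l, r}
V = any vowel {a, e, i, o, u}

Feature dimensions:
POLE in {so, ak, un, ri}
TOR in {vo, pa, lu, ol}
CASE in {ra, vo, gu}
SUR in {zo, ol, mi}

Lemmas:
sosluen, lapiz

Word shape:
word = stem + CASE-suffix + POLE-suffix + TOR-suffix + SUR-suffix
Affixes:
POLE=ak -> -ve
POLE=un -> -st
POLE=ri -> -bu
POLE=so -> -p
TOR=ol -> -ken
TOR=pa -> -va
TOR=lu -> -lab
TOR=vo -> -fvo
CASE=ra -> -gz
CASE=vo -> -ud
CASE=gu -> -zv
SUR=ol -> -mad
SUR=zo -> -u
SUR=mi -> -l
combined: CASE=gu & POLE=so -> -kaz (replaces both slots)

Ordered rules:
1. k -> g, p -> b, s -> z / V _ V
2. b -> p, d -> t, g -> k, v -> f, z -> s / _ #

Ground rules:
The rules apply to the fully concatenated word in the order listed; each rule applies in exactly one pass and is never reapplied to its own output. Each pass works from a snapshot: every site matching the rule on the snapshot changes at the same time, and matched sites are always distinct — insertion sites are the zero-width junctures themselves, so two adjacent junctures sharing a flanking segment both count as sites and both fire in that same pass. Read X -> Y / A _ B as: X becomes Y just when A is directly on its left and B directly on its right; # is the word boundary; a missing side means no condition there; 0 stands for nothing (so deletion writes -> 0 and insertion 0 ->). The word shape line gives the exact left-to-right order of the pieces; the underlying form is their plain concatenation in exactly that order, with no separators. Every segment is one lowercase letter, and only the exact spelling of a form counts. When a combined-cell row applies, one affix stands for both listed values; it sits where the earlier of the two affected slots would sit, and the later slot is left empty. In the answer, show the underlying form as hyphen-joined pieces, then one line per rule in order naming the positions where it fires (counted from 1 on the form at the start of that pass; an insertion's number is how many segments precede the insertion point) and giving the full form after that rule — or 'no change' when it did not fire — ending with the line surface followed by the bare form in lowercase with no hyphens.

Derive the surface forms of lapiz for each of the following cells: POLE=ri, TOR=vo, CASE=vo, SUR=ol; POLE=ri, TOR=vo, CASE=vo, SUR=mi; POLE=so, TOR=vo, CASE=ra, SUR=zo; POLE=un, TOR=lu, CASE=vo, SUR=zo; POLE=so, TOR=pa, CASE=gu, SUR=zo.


cell POLE=ri, TOR=vo, CASE=vo, SUR=ol:
underlying: lapiz-ud-bu-fvo-mad
1. k -> g, p -> b, s -> z / V _ V: fires at position(s) 3: labizudbufvomad
2. b -> p, d -> t, g -> k, v -> f, z -> s / _ #: fires at position(s) 15: labizudbufvomat
surface: labizudbufvomat

cell POLE=ri, TOR=vo, CASE=vo, SUR=mi:
underlying: lapiz-ud-bu-fvo-l
1. k -> g, p -> b, s -> z / V _ V: fires at position(s) 3: labizudbufvol
2. b -> p, d -> t, g -> k, v -> f, z -> s / _ #: no change
surface: labizudbufvol

cell POLE=so, TOR=vo, CASE=ra, SUR=zo:
underlying: lapiz-gz-p-fvo-u
1. k -> g, p -> b, s -> z / V _ V: fires at position(s) 3: labizgzpfvou
2. b -> p, d -> t, g -> k, v -> f, z -> s / _ #: no change
surface: labizgzpfvou

cell POLE=un, TOR=lu, CASE=vo, SUR=zo:
underlying: lapiz-ud-st-lab-u
1. k -> g, p -> b, s -> z / V _ V: fires at position(s) 3: labizudstlabu
2. b -> p, d -> t, g -> k, v -> f, z -> s / _ #: no change
surface: labizudstlabu

cell POLE=so, TOR=pa, CASE=gu, SUR=zo:
underlying: lapiz-kaz-va-u
1. k -> g, p -> b, s -> z / V _ V: fires at position(s) 3: labizkazvau
2. b -> p, d -> t, g -> k, v -> f, z -> s / _ #: no change
surface: labizkazvau


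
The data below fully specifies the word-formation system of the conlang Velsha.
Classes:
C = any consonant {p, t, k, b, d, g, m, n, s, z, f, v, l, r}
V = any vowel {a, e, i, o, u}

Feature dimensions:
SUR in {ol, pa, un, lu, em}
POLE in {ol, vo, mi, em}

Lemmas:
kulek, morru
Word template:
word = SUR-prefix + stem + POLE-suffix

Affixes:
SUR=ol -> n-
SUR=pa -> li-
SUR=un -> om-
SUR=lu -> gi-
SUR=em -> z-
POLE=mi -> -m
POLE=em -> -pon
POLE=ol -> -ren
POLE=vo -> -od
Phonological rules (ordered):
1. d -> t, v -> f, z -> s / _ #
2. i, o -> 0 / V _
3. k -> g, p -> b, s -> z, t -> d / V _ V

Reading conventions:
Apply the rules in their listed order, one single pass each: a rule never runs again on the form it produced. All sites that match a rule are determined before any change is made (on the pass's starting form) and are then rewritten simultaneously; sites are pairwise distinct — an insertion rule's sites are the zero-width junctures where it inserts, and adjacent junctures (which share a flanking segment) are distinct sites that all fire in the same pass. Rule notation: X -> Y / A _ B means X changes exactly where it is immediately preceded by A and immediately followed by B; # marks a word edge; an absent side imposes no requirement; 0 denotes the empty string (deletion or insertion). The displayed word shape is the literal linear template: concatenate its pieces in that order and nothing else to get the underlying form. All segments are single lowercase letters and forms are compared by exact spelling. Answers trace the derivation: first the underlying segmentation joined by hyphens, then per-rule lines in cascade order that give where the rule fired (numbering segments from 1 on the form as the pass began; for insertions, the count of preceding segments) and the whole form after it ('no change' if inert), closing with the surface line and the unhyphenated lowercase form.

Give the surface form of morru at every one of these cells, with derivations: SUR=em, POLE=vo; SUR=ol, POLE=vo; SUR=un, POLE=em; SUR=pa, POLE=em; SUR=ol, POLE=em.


cell SUR=em, POLE=vo:
underlying: z-morru-od
1. d -> t, v -> f, z -> s / _ #: fires at position(s) 8: zmorruot
2. i, o -> 0 / V _: fires at position(s) 7: zmorrut
3. k -> g, p -> b, s -> z, t -> d / V _ V: no change
surface: zmorrut

cell SUR=ol, POLE=vo:
underlying: n-morru-od
1. d -> t, v -> f, z -> s / _ #: fires at position(s) 8: nmorruot
2. i, o -> 0 / V _: fires at position(s) 7: nmorrut
3. k -> g, p -> b, s -> z, t -> d / V _ V: no change
surface: nmorrut

cell SUR=un, POLE=em:
underlying: om-morru-pon
1. d -> t, v -> f, z -> s / _ #: no change
2. i, o -> 0 / V _: no change
3. k -> g, p -> b, s -> z, t -> d / V _ V: fires at position(s) 8: ommorrubon
surface: ommorrubon

cell SUR=pa, POLE=em:
underlying: li-morru-pon
1. d -> t, v -> f, z -> s / _ #: no change
2. i, o -> 0 / V _: no change
3. k -> g, p -> b, s -> z, t -> d / V _ V: fires at position(s) 8: limorrubon
surface: limorrubon

cell SUR=ol, POLE=em:
underlying: n-morru-pon
1. d -> t, v -> f, z -> s / _ #: no change
2. i, o -> 0 / V _: no change
3. k -> g, p -> b, s -> z, t -> d / V _ V: fires at position(s) 7: nmorrubon
surface: nmorrubon


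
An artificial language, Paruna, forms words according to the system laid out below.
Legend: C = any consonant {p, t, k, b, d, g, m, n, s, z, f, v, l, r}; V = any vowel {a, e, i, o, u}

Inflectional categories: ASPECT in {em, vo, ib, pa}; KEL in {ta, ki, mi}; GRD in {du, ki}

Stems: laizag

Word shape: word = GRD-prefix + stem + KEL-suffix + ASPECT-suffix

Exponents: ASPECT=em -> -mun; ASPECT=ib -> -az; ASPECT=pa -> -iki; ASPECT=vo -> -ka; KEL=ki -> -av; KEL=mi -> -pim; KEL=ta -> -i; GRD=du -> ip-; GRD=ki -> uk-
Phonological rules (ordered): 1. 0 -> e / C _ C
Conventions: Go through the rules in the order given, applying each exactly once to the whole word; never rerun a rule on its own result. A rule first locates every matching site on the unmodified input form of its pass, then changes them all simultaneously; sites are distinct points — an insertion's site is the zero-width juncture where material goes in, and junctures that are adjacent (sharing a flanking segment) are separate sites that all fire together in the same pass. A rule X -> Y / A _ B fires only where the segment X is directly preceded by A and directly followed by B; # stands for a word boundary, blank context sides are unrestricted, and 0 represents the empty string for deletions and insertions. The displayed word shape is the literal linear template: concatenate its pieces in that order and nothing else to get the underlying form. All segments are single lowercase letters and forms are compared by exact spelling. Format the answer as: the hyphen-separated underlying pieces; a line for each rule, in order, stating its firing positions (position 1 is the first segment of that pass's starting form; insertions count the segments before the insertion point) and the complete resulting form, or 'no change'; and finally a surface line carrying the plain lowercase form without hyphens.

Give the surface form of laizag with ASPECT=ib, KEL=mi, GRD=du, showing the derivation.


underlying: ip-laizag-pim-az
1. 0 -> e / C _ C: inserts after position(s) 2, 8: ipelaizagepimaz
surface: ipelaizagepimaz


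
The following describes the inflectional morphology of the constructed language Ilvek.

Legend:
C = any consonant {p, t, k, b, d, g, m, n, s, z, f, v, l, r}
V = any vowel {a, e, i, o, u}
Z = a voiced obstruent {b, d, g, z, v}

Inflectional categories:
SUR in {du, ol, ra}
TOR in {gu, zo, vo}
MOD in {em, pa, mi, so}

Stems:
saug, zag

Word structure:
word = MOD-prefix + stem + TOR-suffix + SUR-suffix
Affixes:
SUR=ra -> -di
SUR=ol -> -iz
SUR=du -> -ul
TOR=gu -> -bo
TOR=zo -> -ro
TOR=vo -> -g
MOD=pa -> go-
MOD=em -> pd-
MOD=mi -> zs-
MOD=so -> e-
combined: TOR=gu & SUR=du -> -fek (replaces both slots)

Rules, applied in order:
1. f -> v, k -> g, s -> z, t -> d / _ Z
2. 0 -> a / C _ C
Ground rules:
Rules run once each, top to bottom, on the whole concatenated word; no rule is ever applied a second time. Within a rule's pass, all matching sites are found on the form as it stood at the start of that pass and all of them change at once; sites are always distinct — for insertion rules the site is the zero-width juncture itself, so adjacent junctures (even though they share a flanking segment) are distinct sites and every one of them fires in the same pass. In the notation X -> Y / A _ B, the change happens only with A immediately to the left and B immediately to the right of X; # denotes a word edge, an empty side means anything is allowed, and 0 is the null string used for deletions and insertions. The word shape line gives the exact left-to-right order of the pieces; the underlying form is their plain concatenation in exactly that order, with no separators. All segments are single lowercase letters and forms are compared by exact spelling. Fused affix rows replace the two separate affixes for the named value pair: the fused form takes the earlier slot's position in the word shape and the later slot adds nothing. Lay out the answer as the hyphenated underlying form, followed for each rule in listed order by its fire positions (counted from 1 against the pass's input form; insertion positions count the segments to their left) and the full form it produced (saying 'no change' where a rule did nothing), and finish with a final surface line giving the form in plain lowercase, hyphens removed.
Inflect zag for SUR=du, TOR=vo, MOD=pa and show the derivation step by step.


underlying: go-zag-g-ul
1. f -> v, k -> g, s -> z, t -> d / _ Z: no change
2. 0 -> a / C _ C: inserts after position(s) 5: gozagagul
surface: gozagagul


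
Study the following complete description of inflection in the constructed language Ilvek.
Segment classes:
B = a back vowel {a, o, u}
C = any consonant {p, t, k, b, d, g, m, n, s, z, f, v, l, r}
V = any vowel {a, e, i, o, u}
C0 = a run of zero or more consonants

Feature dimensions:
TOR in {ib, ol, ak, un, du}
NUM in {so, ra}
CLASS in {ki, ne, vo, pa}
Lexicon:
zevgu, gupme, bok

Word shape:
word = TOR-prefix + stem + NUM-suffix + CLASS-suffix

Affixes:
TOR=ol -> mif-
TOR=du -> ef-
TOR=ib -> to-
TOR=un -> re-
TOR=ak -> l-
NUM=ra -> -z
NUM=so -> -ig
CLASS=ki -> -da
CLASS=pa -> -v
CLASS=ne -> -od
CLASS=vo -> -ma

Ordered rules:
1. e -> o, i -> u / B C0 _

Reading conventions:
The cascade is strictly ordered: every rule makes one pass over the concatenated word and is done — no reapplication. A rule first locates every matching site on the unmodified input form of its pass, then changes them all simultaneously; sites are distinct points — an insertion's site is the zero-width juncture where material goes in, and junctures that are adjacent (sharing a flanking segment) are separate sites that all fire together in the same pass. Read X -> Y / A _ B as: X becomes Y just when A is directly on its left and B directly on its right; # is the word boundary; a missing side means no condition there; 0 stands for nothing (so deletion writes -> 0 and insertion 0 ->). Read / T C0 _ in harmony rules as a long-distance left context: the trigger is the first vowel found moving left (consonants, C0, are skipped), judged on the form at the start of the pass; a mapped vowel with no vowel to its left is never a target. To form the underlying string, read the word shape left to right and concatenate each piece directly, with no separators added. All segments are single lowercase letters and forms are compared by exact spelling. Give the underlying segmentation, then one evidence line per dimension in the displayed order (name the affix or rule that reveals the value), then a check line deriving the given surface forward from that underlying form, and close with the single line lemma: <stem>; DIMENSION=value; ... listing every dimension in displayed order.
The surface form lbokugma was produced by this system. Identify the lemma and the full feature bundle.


underlying: l-bok-ig-ma
TOR=ak - signalled by the affix l-
NUM=so - signalled by the affix -ig
CLASS=vo - signalled by the affix -ma
check: lbokigma -> lbokugma
lemma: bok; TOR=ak; NUM=so; CLASS=vo


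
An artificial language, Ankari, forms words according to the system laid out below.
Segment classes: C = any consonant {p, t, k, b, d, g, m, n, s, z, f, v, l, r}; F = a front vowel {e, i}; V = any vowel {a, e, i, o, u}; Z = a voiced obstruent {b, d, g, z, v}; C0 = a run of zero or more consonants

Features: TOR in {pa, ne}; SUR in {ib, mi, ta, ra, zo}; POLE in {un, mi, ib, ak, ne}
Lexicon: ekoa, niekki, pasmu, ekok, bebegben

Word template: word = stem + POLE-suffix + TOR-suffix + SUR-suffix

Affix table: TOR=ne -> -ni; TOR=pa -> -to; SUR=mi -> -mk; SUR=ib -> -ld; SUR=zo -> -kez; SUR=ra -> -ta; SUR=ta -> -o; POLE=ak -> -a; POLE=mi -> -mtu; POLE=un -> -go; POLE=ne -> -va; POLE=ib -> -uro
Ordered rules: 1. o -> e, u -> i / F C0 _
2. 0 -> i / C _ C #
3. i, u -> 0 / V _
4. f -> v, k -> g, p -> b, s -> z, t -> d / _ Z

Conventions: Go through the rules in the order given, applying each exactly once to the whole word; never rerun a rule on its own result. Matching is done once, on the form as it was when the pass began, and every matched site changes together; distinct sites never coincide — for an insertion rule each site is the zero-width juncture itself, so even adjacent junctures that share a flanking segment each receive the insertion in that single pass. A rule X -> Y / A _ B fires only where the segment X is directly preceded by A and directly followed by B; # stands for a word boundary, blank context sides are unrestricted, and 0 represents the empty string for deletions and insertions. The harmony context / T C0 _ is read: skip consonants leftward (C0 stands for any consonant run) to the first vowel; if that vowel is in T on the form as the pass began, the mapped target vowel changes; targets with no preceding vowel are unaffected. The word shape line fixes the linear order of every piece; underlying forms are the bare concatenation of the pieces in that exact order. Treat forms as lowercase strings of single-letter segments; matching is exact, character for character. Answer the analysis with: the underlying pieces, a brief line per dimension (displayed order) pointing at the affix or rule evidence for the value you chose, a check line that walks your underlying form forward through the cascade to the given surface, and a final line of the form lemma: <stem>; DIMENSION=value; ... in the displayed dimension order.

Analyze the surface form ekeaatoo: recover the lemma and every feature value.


underlying: ekoa-a-to-o
TOR=pa - signalled by the affix -to
SUR=ta - signalled by the affix -o
POLE=ak - signalled by the affix -a
check: ekoaatoo -> ekeaatoo -> ekeaatoo -> ekeaatoo -> ekeaatoo
lemma: ekoa; TOR=pa; SUR=ta; POLE=ak


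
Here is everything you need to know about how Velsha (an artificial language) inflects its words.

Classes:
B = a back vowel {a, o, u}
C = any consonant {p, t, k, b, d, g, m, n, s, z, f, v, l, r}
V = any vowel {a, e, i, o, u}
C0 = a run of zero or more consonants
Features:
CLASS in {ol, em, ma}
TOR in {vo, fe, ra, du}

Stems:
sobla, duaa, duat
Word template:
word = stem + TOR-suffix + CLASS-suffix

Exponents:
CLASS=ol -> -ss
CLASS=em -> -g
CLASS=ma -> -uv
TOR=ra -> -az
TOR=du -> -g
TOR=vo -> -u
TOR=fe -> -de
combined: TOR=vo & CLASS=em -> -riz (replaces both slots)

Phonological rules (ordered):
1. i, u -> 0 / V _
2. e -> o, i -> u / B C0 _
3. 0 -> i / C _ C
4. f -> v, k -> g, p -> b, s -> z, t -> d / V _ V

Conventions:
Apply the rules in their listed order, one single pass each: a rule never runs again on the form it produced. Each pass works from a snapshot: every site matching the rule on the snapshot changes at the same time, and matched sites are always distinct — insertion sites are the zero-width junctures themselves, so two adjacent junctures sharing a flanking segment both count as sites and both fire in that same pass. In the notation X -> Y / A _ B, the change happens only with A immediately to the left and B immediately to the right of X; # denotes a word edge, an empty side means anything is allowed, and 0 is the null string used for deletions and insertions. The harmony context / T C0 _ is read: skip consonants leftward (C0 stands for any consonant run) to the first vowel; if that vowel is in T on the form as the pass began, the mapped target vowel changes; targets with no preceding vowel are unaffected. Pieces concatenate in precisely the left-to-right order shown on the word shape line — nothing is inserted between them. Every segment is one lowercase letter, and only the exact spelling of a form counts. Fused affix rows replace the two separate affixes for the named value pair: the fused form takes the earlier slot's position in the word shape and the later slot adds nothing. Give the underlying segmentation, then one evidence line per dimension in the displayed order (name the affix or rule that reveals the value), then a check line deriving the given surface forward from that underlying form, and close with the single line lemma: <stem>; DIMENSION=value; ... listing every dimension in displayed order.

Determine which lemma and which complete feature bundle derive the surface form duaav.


underlying: duaa-u-uv
CLASS=ma - signalled by the affix -uv
TOR=vo - signalled by the affix -u
check: duaauuv -> duaav -> duaav -> duaav -> duaav
lemma: duaa; CLASS=ma; TOR=vo


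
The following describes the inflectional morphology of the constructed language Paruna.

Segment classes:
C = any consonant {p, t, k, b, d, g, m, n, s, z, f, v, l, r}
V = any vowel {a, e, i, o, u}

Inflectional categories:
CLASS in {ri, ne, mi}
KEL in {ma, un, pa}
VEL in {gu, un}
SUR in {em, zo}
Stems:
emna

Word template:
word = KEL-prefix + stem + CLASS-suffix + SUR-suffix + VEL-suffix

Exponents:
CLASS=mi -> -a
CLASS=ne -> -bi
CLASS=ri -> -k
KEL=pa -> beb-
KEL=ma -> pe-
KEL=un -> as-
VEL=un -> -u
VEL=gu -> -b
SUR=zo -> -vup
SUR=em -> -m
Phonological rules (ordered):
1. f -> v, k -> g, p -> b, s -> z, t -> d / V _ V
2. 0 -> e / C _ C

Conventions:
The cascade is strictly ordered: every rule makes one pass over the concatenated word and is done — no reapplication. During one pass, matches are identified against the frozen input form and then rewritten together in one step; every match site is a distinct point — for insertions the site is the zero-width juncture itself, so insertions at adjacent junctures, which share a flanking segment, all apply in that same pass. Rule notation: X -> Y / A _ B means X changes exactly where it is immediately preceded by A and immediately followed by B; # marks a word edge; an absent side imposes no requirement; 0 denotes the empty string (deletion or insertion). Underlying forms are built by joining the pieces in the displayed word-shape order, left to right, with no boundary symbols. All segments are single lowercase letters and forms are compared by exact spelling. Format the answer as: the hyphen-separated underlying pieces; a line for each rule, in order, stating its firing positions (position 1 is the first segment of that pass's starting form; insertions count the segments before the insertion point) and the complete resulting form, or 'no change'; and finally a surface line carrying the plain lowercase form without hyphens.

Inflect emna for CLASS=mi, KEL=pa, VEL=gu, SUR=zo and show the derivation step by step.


underlying: beb-emna-a-vup-b
1. f -> v, k -> g, p -> b, s -> z, t -> d / V _ V: no change
2. 0 -> e / C _ C: inserts after position(s) 5, 11: bebemenaavupeb
surface: bebemenaavupeb
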